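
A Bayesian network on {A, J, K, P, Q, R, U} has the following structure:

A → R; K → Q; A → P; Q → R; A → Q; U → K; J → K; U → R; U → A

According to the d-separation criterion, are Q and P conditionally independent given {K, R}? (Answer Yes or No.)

There are 5 undirected paths between Q and P; checking each against the conditioning set {K, R}:
Path 1: Q → R ← U → A → P
  R is a collider and R is conditioned on, which opens it; U is a fork and U is not conditioned on; A is a chain and A is not conditioned on — no node blocks this path, so it is active.
Path 2: Q → R ← A → P
  R is a collider and R is conditioned on, which opens it; A is a fork and A is not conditioned on — no node blocks this path, so it is active.
Path 3: Q ← K ← U → R ← A → P
  K is a chain here and K is conditioned on, so the path is blocked at K.
Path 4: Q ← K ← U → A → P
  K is a chain here and K is conditioned on, so the path is blocked at K.
Path 5: Q ← A → P
  A is a fork and A is not conditioned on — no node blocks this path, so it is active.
Since the path Q → R ← U → A → P is active, Q and P are not d-separated given {K, R}.

No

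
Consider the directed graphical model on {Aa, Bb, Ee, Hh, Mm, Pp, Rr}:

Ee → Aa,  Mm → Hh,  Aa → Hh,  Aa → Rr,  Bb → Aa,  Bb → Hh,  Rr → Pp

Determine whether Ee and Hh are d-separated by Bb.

No — Ee and Hh are not d-separated given {Bb}.

2 paths connect Ee and Hh; each must be blocked for d-separation to hold:
  1. Ee → Aa → Hh — Aa:chain[open] ⇒ active
  2. Ee → Aa ← Bb → Hh — Aa:collider[blocks]; Bb:fork[blocks] ⇒ blocked
Since the path Ee → Aa → Hh is active, Ee and Hh are not d-separated given {Bb}.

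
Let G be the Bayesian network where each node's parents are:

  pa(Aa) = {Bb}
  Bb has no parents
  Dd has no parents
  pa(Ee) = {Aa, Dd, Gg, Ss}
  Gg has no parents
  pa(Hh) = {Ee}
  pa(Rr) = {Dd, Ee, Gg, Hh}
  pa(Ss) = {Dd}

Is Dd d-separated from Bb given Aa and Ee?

Yes

Enumerating the 5 paths from Dd to Bb and testing each for blocking by {Aa, Ee}:
Path 1: Dd → Ss → Ee ← Aa ← Bb
  Aa is a chain here and Aa is conditioned on, so the path is blocked at Aa.
Path 2: Dd → Ee ← Aa ← Bb
  Aa is a chain here and Aa is conditioned on, so the path is blocked at Aa.
Path 3: Dd → Rr ← Gg → Ee ← Aa ← Bb
  Rr is a collider here and neither Rr nor any of its descendants is conditioned on, so the collider stays closed — the path is blocked at Rr.
Path 4: Dd → Rr ← Hh ← Ee ← Aa ← Bb
  Rr is a collider here and neither Rr nor any of its descendants is conditioned on, so the collider stays closed — the path is blocked at Rr.
Path 5: Dd → Rr ← Ee ← Aa ← Bb
  Rr is a collider here and neither Rr nor any of its descendants is conditioned on, so the collider stays closed — the path is blocked at Rr.
Every path is blocked, so Dd and Bb are d-separated given {Aa, Ee}.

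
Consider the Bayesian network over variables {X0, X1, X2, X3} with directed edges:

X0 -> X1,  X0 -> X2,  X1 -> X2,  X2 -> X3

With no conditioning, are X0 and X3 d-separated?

No

Enumerating the 2 paths from X0 to X3 and testing each for blocking by ∅:
Path 1: X0 → X2 → X3
  X2 is a chain and X2 is not conditioned on — no node blocks this path, so it is active.
Path 2: X0 → X1 → X2 → X3
  X1 is a chain and X1 is not conditioned on; X2 is a chain and X2 is not conditioned on — no node blocks this path, so it is active.
At least one path is unblocked, so d-separation fails.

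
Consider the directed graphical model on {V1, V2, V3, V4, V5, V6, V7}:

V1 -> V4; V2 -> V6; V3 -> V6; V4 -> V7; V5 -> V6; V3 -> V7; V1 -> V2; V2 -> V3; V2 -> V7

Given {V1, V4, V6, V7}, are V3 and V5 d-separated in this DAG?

4 paths connect V3 and V5; each must be blocked for d-separation to hold:
Path 1: V3 → V7 ← V2 → V6 ← V5
  V7 is a collider and V7 is conditioned on, which opens it; V2 is a fork and V2 is not conditioned on; V6 is a collider and V6 is conditioned on, which opens it — no node blocks this path, so it is active.
Path 2: V3 → V7 ← V4 ← V1 → V2 → V6 ← V5
  V4 is a chain here and V4 is conditioned on, so the path is blocked at V4.
Path 3: V3 ← V2 → V6 ← V5
  V2 is a fork and V2 is not conditioned on; V6 is a collider and V6 is conditioned on, which opens it — no node blocks this path, so it is active.
Path 4: V3 → V6 ← V5
  V6 is a collider and V6 is conditioned on, which opens it — no node blocks this path, so it is active.
At least one path is unblocked, so d-separation fails.

No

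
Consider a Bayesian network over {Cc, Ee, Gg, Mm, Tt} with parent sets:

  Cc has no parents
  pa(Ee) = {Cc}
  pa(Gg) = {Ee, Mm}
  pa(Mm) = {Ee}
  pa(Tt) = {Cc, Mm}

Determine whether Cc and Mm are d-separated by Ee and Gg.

Yes

3 paths connect Cc and Mm; each must be blocked for d-separation to hold:
Path 1: Cc → Ee → Mm
  Ee is a chain here and Ee is conditioned on, so the path is blocked at Ee.
Path 2: Cc → Ee → Gg ← Mm
  Ee is a chain here and Ee is conditioned on, so the path is blocked at Ee.
Path 3: Cc → Tt ← Mm
  Tt is a collider here and neither Tt nor any of its descendants is conditioned on, so the collider stays closed — the path is blocked at Tt.
Since every path is blocked, d-separation holds.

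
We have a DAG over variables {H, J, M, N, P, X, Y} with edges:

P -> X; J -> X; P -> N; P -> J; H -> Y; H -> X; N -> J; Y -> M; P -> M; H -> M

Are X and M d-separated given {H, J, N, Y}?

There are 5 undirected paths between X and M; checking each against the conditioning set {H, J, N, Y}:
Path 1: X ← P → M
  P is a fork and P is not conditioned on — no node blocks this path, so it is active.
Path 2: X ← J ← P → M
  J is a chain here and J is conditioned on, so the path is blocked at J.
Path 3: X ← J ← N ← P → M
  J is a chain here and J is conditioned on, so the path is blocked at J.
Path 4: X ← H → M
  H is a fork here and H is conditioned on, so the path is blocked at H.
Path 5: X ← H → Y → M
  H is a fork here and H is conditioned on, so the path is blocked at H.
Because an active path exists, X and M are not d-separated.

No — X and M are not d-separated given {H, J, N, Y}.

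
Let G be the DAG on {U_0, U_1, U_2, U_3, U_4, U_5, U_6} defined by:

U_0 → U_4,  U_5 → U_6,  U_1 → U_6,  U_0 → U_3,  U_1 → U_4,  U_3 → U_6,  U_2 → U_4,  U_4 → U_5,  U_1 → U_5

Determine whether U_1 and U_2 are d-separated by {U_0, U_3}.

Enumerating the 5 paths from U_1 to U_2 and testing each for blocking by {U_0, U_3}:
  1. U_1 → U_6 ← U_5 ← U_4 ← U_2 — U_6:collider[blocks]; U_5:chain[open]; U_4:chain[open] ⇒ blocked
  2. U_1 → U_6 ← U_3 ← U_0 → U_4 ← U_2 — U_6:collider[blocks]; U_3:chain[blocks]; U_0:fork[blocks]; U_4:collider[blocks] ⇒ blocked
  3. U_1 → U_4 ← U_2 — U_4:collider[blocks] ⇒ blocked
  4. U_1 → U_5 → U_6 ← U_3 ← U_0 → U_4 ← U_2 — U_5:chain[open]; U_6:collider[blocks]; U_3:chain[blocks]; U_0:fork[blocks]; U_4:collider[blocks] ⇒ blocked
  5. U_1 → U_5 ← U_4 ← U_2 — U_5:collider[blocks]; U_4:chain[open] ⇒ blocked
Every path is blocked, so U_1 and U_2 are d-separated given {U_0, U_3}.

Yes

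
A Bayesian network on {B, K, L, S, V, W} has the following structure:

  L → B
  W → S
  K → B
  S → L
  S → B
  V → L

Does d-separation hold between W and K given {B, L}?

No

2 paths connect W and K; each must be blocked for d-separation to hold:
Path 1: W → S → L → B ← K
  L is a chain here and L is conditioned on, so the path is blocked at L.
Path 2: W → S → B ← K
  S is a chain and S is not conditioned on; B is a collider and B is conditioned on, which opens it — no node blocks this path, so it is active.
At least one path is unblocked, so d-separation fails.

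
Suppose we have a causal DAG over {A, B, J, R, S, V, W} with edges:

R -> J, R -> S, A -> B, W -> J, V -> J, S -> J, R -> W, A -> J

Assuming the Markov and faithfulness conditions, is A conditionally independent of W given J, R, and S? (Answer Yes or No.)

There are 3 undirected paths between A and W; checking each against the conditioning set {J, R, S}:
Path 1: A → J ← S ← R → W
  S is a chain here and S is conditioned on, so the path is blocked at S.
Path 2: A → J ← R → W
  R is a fork here and R is conditioned on, so the path is blocked at R.
Path 3: A → J ← W
  J is a collider and J is conditioned on, which opens it — no node blocks this path, so it is active.
Because an active path exists, A and W are not d-separated.

No — A and W are not d-separated given {J, R, S}.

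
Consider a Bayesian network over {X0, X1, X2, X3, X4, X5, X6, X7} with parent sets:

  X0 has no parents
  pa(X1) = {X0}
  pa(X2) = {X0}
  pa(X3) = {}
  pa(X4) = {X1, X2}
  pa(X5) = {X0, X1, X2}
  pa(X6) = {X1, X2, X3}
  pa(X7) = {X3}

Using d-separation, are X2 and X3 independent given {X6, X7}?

Enumerating the 6 paths from X2 to X3 and testing each for blocking by {X6, X7}:
  1. X2 ← X0 → X5 ← X1 → X6 ← X3 — X0:fork[open]; X5:collider[blocks]; X1:fork[open]; X6:collider[open] ⇒ blocked
  2. X2 ← X0 → X1 → X6 ← X3 — X0:fork[open]; X1:chain[open]; X6:collider[open] ⇒ active
  3. X2 → X4 ← X1 → X6 ← X3 — X4:collider[blocks]; X1:fork[open]; X6:collider[open] ⇒ blocked
  4. X2 → X5 ← X0 → X1 → X6 ← X3 — X5:collider[blocks]; X0:fork[open]; X1:chain[open]; X6:collider[open] ⇒ blocked
  5. X2 → X5 ← X1 → X6 ← X3 — X5:collider[blocks]; X1:fork[open]; X6:collider[open] ⇒ blocked
  6. X2 → X6 ← X3 — X6:collider[open] ⇒ active
Since the path X2 ← X0 → X1 → X6 ← X3 is active, X2 and X3 are not d-separated given {X6, X7}.

No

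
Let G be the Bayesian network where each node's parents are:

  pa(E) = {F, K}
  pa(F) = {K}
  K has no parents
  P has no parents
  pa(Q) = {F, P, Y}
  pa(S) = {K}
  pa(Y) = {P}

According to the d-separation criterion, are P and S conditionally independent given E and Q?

No — P and S are not d-separated given {E, Q}.

We examine all 4 paths between P and S:
  1. P → Y → Q ← F → E ← K → S — Y:chain[open]; Q:collider[open]; F:fork[open]; E:collider[open]; K:fork[open] ⇒ active
  2. P → Y → Q ← F ← K → S — Y:chain[open]; Q:collider[open]; F:chain[open]; K:fork[open] ⇒ active
  3. P → Q ← F → E ← K → S — Q:collider[open]; F:fork[open]; E:collider[open]; K:fork[open] ⇒ active
  4. P → Q ← F ← K → S — Q:collider[open]; F:chain[open]; K:fork[open] ⇒ active
Because an active path exists, P and S are not d-separated.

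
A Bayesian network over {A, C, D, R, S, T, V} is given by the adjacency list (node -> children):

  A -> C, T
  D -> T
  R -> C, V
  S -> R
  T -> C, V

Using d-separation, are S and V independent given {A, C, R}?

Enumerating the 3 paths from S to V and testing each for blocking by {A, C, R}:
Path 1: S → R → C ← T → V
  R is a chain here and R is conditioned on, so the path is blocked at R.
Path 2: S → R → C ← A → T → V
  R is a chain here and R is conditioned on, so the path is blocked at R.
Path 3: S → R → V
  R is a chain here and R is conditioned on, so the path is blocked at R.
Every path is blocked, so S and V are d-separated given {A, C, R}.

Yes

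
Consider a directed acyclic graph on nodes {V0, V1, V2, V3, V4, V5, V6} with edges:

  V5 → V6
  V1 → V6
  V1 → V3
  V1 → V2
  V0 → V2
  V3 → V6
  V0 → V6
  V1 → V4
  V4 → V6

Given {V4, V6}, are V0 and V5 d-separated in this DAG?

Enumerating the 4 paths from V0 to V5 and testing each for blocking by {V4, V6}:
  1. V0 → V2 ← V1 → V3 → V6 ← V5 — V2:collider[blocks]; V1:fork[open]; V3:chain[open]; V6:collider[open] ⇒ blocked
  2. V0 → V2 ← V1 → V6 ← V5 — V2:collider[blocks]; V1:fork[open]; V6:collider[open] ⇒ blocked
  3. V0 → V2 ← V1 → V4 → V6 ← V5 — V2:collider[blocks]; V1:fork[open]; V4:chain[blocks]; V6:collider[open] ⇒ blocked
  4. V0 → V6 ← V5 — V6:collider[open] ⇒ active
Because an active path exists, V0 and V5 are not d-separated.

No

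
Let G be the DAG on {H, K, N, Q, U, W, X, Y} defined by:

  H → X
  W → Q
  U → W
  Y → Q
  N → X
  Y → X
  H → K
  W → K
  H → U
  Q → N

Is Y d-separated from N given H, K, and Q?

We examine all 6 paths between Y and N:
Path 1: Y → Q ← W → K ← H → X ← N
  H is a fork here and H is conditioned on, so the path is blocked at H.
Path 2: Y → Q ← W ← U ← H → X ← N
  H is a fork here and H is conditioned on, so the path is blocked at H.
Path 3: Y → Q → N
  Q is a chain here and Q is conditioned on, so the path is blocked at Q.
Path 4: Y → X ← N
  X is a collider here and neither X nor any of its descendants is conditioned on, so the collider stays closed — the path is blocked at X.
Path 5: Y → X ← H → K ← W → Q → N
  X is a collider here and neither X nor any of its descendants is conditioned on, so the collider stays closed — the path is blocked at X.
Path 6: Y → X ← H → U → W → Q → N
  X is a collider here and neither X nor any of its descendants is conditioned on, so the collider stays closed — the path is blocked at X.
Every path is blocked, so Y and N are d-separated given {H, K, Q}.

Yes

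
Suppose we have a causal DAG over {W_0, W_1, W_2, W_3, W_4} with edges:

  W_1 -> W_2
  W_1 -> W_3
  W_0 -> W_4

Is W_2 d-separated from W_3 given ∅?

The only undirected path from W_2 to W_3 is:
Path 1: W_2 ← W_1 → W_3
  W_1 is a fork and W_1 is not conditioned on — no node blocks this path, so it is active.
Because an active path exists, W_2 and W_3 are not d-separated.

No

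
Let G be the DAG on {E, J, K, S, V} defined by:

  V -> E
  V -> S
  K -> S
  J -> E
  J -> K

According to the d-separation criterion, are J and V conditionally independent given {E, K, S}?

Enumerating the 2 paths from J to V and testing each for blocking by {E, K, S}:
  1. J → E ← V — E:collider[open] ⇒ active
  2. J → K → S ← V — K:chain[blocks]; S:collider[open] ⇒ blocked
Because an active path exists, J and V are not d-separated.

No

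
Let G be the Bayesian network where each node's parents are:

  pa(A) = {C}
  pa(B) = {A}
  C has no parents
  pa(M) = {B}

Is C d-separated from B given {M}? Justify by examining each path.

No

Only one path connects C and B:
Path 1: C → A → B
  A is a chain and A is not conditioned on — no node blocks this path, so it is active.
At least one path is unblocked, so d-separation fails.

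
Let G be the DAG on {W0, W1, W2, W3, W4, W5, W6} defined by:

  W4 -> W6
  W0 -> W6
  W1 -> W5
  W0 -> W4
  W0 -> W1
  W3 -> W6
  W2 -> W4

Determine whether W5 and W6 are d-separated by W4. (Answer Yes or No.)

No — W5 and W6 are not d-separated given {W4}.

Enumerating the 2 paths from W5 to W6 and testing each for blocking by {W4}:
Path 1: W5 ← W1 ← W0 → W4 → W6
  W4 is a chain here and W4 is conditioned on, so the path is blocked at W4.
Path 2: W5 ← W1 ← W0 → W6
  W1 is a chain and W1 is not conditioned on; W0 is a fork and W0 is not conditioned on — no node blocks this path, so it is active.
At least one path is unblocked, so d-separation fails.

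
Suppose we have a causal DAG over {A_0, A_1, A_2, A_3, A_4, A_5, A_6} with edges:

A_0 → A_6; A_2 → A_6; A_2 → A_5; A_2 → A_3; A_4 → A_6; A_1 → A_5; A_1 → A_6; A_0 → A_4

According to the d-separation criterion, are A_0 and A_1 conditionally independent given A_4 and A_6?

We examine all 4 paths between A_0 and A_1:
Path 1: A_0 → A_6 ← A_2 → A_5 ← A_1
  A_5 is a collider here and neither A_5 nor any of its descendants is conditioned on, so the collider stays closed — the path is blocked at A_5.
Path 2: A_0 → A_6 ← A_1
  A_6 is a collider and A_6 is conditioned on, which opens it — no node blocks this path, so it is active.
Path 3: A_0 → A_4 → A_6 ← A_2 → A_5 ← A_1
  A_4 is a chain here and A_4 is conditioned on, so the path is blocked at A_4.
Path 4: A_0 → A_4 → A_6 ← A_1
  A_4 is a chain here and A_4 is conditioned on, so the path is blocked at A_4.
At least one path is unblocked, so d-separation fails.

No — A_0 and A_1 are not d-separated given {A_4, A_6}.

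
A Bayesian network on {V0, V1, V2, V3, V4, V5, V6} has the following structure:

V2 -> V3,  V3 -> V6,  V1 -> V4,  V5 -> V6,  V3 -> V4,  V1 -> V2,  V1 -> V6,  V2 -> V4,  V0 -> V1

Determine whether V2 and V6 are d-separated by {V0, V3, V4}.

Enumerating the 6 paths from V2 to V6 and testing each for blocking by {V0, V3, V4}:
Path 1: V2 → V4 ← V3 → V6
  V3 is a fork here and V3 is conditioned on, so the path is blocked at V3.
Path 2: V2 → V4 ← V1 → V6
  V4 is a collider and V4 is conditioned on, which opens it; V1 is a fork and V1 is not conditioned on — no node blocks this path, so it is active.
Path 3: V2 → V3 → V4 ← V1 → V6
  V3 is a chain here and V3 is conditioned on, so the path is blocked at V3.
Path 4: V2 → V3 → V6
  V3 is a chain here and V3 is conditioned on, so the path is blocked at V3.
Path 5: V2 ← V1 → V4 ← V3 → V6
  V3 is a fork here and V3 is conditioned on, so the path is blocked at V3.
Path 6: V2 ← V1 → V6
  V1 is a fork and V1 is not conditioned on — no node blocks this path, so it is active.
At least one path is unblocked, so d-separation fails.

No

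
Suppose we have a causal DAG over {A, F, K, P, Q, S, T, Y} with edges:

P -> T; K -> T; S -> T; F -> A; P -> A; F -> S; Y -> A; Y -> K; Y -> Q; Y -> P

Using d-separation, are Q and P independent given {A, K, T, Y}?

5 paths connect Q and P; each must be blocked for d-separation to hold:
  1. Q ← Y → P — Y:fork[blocks] ⇒ blocked
  2. Q ← Y → K → T ← S ← F → A ← P — Y:fork[blocks]; K:chain[blocks]; T:collider[open]; S:chain[open]; F:fork[open]; A:collider[open] ⇒ blocked
  3. Q ← Y → K → T ← P — Y:fork[blocks]; K:chain[blocks]; T:collider[open] ⇒ blocked
  4. Q ← Y → A ← F → S → T ← P — Y:fork[blocks]; A:collider[open]; F:fork[open]; S:chain[open]; T:collider[open] ⇒ blocked
  5. Q ← Y → A ← P — Y:fork[blocks]; A:collider[open] ⇒ blocked
All paths are blocked; Q ⊥ P | {A, K, T, Y} holds.

Yes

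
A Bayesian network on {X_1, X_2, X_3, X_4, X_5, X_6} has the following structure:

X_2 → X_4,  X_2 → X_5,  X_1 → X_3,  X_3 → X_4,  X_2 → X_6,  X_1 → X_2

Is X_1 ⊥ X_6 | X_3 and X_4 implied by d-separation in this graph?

We examine all 2 paths between X_1 and X_6:
Path 1: X_1 → X_2 → X_6
  X_2 is a chain and X_2 is not conditioned on — no node blocks this path, so it is active.
Path 2: X_1 → X_3 → X_4 ← X_2 → X_6
  X_3 is a chain here and X_3 is conditioned on, so the path is blocked at X_3.
Since the path X_1 → X_2 → X_6 is active, X_1 and X_6 are not d-separated given {X_3, X_4}.

No — X_1 and X_6 are not d-separated given {X_3, X_4}.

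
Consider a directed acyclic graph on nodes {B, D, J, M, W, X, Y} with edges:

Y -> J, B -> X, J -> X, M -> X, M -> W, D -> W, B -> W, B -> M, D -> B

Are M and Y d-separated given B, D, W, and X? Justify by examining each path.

There are 4 undirected paths between M and Y; checking each against the conditioning set {B, D, W, X}:
  1. M ← B → X ← J ← Y — B:fork[blocks]; X:collider[open]; J:chain[open] ⇒ blocked
  2. M → W ← B → X ← J ← Y — W:collider[open]; B:fork[blocks]; X:collider[open]; J:chain[open] ⇒ blocked
  3. M → W ← D → B → X ← J ← Y — W:collider[open]; D:fork[blocks]; B:chain[blocks]; X:collider[open]; J:chain[open] ⇒ blocked
  4. M → X ← J ← Y — X:collider[open]; J:chain[open] ⇒ active
Since the path M → X ← J ← Y is active, M and Y are not d-separated given {B, D, W, X}.

No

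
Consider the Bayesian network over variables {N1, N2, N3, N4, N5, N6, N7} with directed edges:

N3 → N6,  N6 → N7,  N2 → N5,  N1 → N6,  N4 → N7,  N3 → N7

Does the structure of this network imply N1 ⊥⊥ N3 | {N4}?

We examine all 2 paths between N1 and N3:
  1. N1 → N6 ← N3 — N6:collider[blocks] ⇒ blocked
  2. N1 → N6 → N7 ← N3 — N6:chain[open]; N7:collider[blocks] ⇒ blocked
Every path is blocked, so N1 and N3 are d-separated given {N4}.

Yes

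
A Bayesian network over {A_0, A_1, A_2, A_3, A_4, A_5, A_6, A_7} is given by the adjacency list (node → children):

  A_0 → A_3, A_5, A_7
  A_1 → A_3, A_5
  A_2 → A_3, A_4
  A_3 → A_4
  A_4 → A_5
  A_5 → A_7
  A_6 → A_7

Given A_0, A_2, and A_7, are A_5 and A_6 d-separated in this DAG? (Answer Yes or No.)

No

5 paths connect A_5 and A_6; each must be blocked for d-separation to hold:
  1. A_5 → A_7 ← A_6 — A_7:collider[open] ⇒ active
  2. A_5 ← A_4 ← A_2 → A_3 ← A_0 → A_7 ← A_6 — A_4:chain[open]; A_2:fork[blocks]; A_3:collider[open]; A_0:fork[blocks]; A_7:collider[open] ⇒ blocked
  3. A_5 ← A_4 ← A_3 ← A_0 → A_7 ← A_6 — A_4:chain[open]; A_3:chain[open]; A_0:fork[blocks]; A_7:collider[open] ⇒ blocked
  4. A_5 ← A_1 → A_3 ← A_0 → A_7 ← A_6 — A_1:fork[open]; A_3:collider[open]; A_0:fork[blocks]; A_7:collider[open] ⇒ blocked
  5. A_5 ← A_0 → A_7 ← A_6 — A_0:fork[blocks]; A_7:collider[open] ⇒ blocked
Because an active path exists, A_5 and A_6 are not d-separated.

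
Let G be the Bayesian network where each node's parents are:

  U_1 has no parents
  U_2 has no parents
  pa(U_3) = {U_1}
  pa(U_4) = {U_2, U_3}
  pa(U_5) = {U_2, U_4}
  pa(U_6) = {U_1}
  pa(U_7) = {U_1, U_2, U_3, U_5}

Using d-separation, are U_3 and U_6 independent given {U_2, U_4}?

6 paths connect U_3 and U_6; each must be blocked for d-separation to hold:
Path 1: U_3 ← U_1 → U_6
  U_1 is a fork and U_1 is not conditioned on — no node blocks this path, so it is active.
Path 2: U_3 → U_4 ← U_2 → U_5 → U_7 ← U_1 → U_6
  U_2 is a fork here and U_2 is conditioned on, so the path is blocked at U_2.
Path 3: U_3 → U_4 ← U_2 → U_7 ← U_1 → U_6
  U_2 is a fork here and U_2 is conditioned on, so the path is blocked at U_2.
Path 4: U_3 → U_4 → U_5 ← U_2 → U_7 ← U_1 → U_6
  U_4 is a chain here and U_4 is conditioned on, so the path is blocked at U_4.
Path 5: U_3 → U_4 → U_5 → U_7 ← U_1 → U_6
  U_4 is a chain here and U_4 is conditioned on, so the path is blocked at U_4.
Path 6: U_3 → U_7 ← U_1 → U_6
  U_7 is a collider here and neither U_7 nor any of its descendants is conditioned on, so the collider stays closed — the path is blocked at U_7.
Because an active path exists, U_3 and U_6 are not d-separated.

No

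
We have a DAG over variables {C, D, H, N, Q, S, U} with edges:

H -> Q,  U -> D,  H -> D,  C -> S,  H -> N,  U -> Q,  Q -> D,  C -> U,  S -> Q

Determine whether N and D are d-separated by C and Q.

There are 4 undirected paths between N and D; checking each against the conditioning set {C, Q}:
Path 1: N ← H → D
  H is a fork and H is not conditioned on — no node blocks this path, so it is active.
Path 2: N ← H → Q → D
  Q is a chain here and Q is conditioned on, so the path is blocked at Q.
Path 3: N ← H → Q ← S ← C → U → D
  C is a fork here and C is conditioned on, so the path is blocked at C.
Path 4: N ← H → Q ← U → D
  H is a fork and H is not conditioned on; Q is a collider and Q is conditioned on, which opens it; U is a fork and U is not conditioned on — no node blocks this path, so it is active.
At least one path is unblocked, so d-separation fails.

No — N and D are not d-separated given {C, Q}.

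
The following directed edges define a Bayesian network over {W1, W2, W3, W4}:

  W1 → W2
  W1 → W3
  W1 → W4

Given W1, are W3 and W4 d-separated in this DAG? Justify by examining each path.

Yes

The only undirected path from W3 to W4 is:
Path 1: W3 ← W1 → W4
  W1 is a fork here and W1 is conditioned on, so the path is blocked at W1.
All paths are blocked; W3 ⊥ W4 | {W1} holds.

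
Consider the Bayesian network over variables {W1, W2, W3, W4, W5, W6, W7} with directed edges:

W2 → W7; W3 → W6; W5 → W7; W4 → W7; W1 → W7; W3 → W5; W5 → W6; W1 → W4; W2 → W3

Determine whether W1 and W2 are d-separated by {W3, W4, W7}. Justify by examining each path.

No

There are 6 undirected paths between W1 and W2; checking each against the conditioning set {W3, W4, W7}:
Path 1: W1 → W4 → W7 ← W5 ← W3 ← W2
  W4 is a chain here and W4 is conditioned on, so the path is blocked at W4.
Path 2: W1 → W4 → W7 ← W5 → W6 ← W3 ← W2
  W4 is a chain here and W4 is conditioned on, so the path is blocked at W4.
Path 3: W1 → W4 → W7 ← W2
  W4 is a chain here and W4 is conditioned on, so the path is blocked at W4.
Path 4: W1 → W7 ← W5 ← W3 ← W2
  W3 is a chain here and W3 is conditioned on, so the path is blocked at W3.
Path 5: W1 → W7 ← W5 → W6 ← W3 ← W2
  W6 is a collider here and neither W6 nor any of its descendants is conditioned on, so the collider stays closed — the path is blocked at W6.
Path 6: W1 → W7 ← W2
  W7 is a collider and W7 is conditioned on, which opens it — no node blocks this path, so it is active.
Since the path W1 → W7 ← W2 is active, W1 and W2 are not d-separated given {W3, W4, W7}.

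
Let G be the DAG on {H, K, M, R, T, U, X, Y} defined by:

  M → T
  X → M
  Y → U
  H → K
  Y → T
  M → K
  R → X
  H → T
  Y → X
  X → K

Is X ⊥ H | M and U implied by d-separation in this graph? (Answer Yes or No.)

Yes

Enumerating the 6 paths from X to H and testing each for blocking by {M, U}:
  1. X → M → K ← H — M:chain[blocks]; K:collider[blocks] ⇒ blocked
  2. X → M → T ← H — M:chain[blocks]; T:collider[blocks] ⇒ blocked
  3. X → K ← M → T ← H — K:collider[blocks]; M:fork[blocks]; T:collider[blocks] ⇒ blocked
  4. X → K ← H — K:collider[blocks] ⇒ blocked
  5. X ← Y → T ← M → K ← H — Y:fork[open]; T:collider[blocks]; M:fork[blocks]; K:collider[blocks] ⇒ blocked
  6. X ← Y → T ← H — Y:fork[open]; T:collider[blocks] ⇒ blocked
Since every path is blocked, d-separation holds.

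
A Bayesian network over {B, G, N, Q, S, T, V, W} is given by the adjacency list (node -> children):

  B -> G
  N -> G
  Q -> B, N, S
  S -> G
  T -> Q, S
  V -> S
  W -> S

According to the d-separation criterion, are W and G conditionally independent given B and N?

5 paths connect W and G; each must be blocked for d-separation to hold:
Path 1: W → S ← T → Q → N → G
  S is a collider here and neither S nor any of its descendants is conditioned on, so the collider stays closed — the path is blocked at S.
Path 2: W → S ← T → Q → B → G
  S is a collider here and neither S nor any of its descendants is conditioned on, so the collider stays closed — the path is blocked at S.
Path 3: W → S ← Q → N → G
  S is a collider here and neither S nor any of its descendants is conditioned on, so the collider stays closed — the path is blocked at S.
Path 4: W → S ← Q → B → G
  S is a collider here and neither S nor any of its descendants is conditioned on, so the collider stays closed — the path is blocked at S.
Path 5: W → S → G
  S is a chain and S is not conditioned on — no node blocks this path, so it is active.
At least one path is unblocked, so d-separation fails.

No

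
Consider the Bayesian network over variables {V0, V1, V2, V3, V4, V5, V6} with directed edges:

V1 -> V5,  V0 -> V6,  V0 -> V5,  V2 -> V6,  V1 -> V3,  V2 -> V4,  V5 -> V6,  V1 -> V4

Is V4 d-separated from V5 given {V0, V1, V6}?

We examine all 3 paths between V4 and V5:
Path 1: V4 ← V1 → V5
  V1 is a fork here and V1 is conditioned on, so the path is blocked at V1.
Path 2: V4 ← V2 → V6 ← V5
  V2 is a fork and V2 is not conditioned on; V6 is a collider and V6 is conditioned on, which opens it — no node blocks this path, so it is active.
Path 3: V4 ← V2 → V6 ← V0 → V5
  V0 is a fork here and V0 is conditioned on, so the path is blocked at V0.
Since the path V4 ← V2 → V6 ← V5 is active, V4 and V5 are not d-separated given {V0, V1, V6}.

No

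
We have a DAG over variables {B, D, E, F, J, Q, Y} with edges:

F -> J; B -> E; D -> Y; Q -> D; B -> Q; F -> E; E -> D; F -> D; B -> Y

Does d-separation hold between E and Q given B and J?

There are 6 undirected paths between E and Q; checking each against the conditioning set {B, J}:
Path 1: E ← F → D → Y ← B → Q
  Y is a collider here and neither Y nor any of its descendants is conditioned on, so the collider stays closed — the path is blocked at Y.
Path 2: E ← F → D ← Q
  D is a collider here and neither D nor any of its descendants is conditioned on, so the collider stays closed — the path is blocked at D.
Path 3: E → D → Y ← B → Q
  Y is a collider here and neither Y nor any of its descendants is conditioned on, so the collider stays closed — the path is blocked at Y.
Path 4: E → D ← Q
  D is a collider here and neither D nor any of its descendants is conditioned on, so the collider stays closed — the path is blocked at D.
Path 5: E ← B → Y ← D ← Q
  B is a fork here and B is conditioned on, so the path is blocked at B.
Path 6: E ← B → Q
  B is a fork here and B is conditioned on, so the path is blocked at B.
Every path is blocked, so E and Q are d-separated given {B, J}.

Yes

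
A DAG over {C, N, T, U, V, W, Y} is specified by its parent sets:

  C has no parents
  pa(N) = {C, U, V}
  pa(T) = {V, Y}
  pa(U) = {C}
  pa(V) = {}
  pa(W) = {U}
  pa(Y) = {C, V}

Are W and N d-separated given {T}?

No

There are 4 undirected paths between W and N; checking each against the conditioning set {T}:
Path 1: W ← U ← C → N
  U is a chain and U is not conditioned on; C is a fork and C is not conditioned on — no node blocks this path, so it is active.
Path 2: W ← U ← C → Y ← V → N
  U is a chain and U is not conditioned on; C is a fork and C is not conditioned on; Y is a collider and its descendant T is conditioned on, which opens it; V is a fork and V is not conditioned on — no node blocks this path, so it is active.
Path 3: W ← U ← C → Y → T ← V → N
  U is a chain and U is not conditioned on; C is a fork and C is not conditioned on; Y is a chain and Y is not conditioned on; T is a collider and T is conditioned on, which opens it; V is a fork and V is not conditioned on — no node blocks this path, so it is active.
Path 4: W ← U → N
  U is a fork and U is not conditioned on — no node blocks this path, so it is active.
Since the path W ← U ← C → N is active, W and N are not d-separated given {T}.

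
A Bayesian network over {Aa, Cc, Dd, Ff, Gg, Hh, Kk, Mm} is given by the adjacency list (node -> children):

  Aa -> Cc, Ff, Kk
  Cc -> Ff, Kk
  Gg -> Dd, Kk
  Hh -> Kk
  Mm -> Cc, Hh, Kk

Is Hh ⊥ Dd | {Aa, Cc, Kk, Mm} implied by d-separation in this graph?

No — Hh and Dd are not d-separated given {Aa, Cc, Kk, Mm}.

5 paths connect Hh and Dd; each must be blocked for d-separation to hold:
Path 1: Hh → Kk ← Gg → Dd
  Kk is a collider and Kk is conditioned on, which opens it; Gg is a fork and Gg is not conditioned on — no node blocks this path, so it is active.
Path 2: Hh ← Mm → Kk ← Gg → Dd
  Mm is a fork here and Mm is conditioned on, so the path is blocked at Mm.
Path 3: Hh ← Mm → Cc → Kk ← Gg → Dd
  Mm is a fork here and Mm is conditioned on, so the path is blocked at Mm.
Path 4: Hh ← Mm → Cc → Ff ← Aa → Kk ← Gg → Dd
  Mm is a fork here and Mm is conditioned on, so the path is blocked at Mm.
Path 5: Hh ← Mm → Cc ← Aa → Kk ← Gg → Dd
  Mm is a fork here and Mm is conditioned on, so the path is blocked at Mm.
At least one path is unblocked, so d-separation fails.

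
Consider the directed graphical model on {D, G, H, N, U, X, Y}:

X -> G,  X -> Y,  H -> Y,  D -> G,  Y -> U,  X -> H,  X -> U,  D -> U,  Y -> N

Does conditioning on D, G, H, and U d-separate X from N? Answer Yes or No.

No

We examine all 4 paths between X and N:
  1. X → G ← D → U ← Y → N — G:collider[open]; D:fork[blocks]; U:collider[open]; Y:fork[open] ⇒ blocked
  2. X → Y → N — Y:chain[open] ⇒ active
  3. X → U ← Y → N — U:collider[open]; Y:fork[open] ⇒ active
  4. X → H → Y → N — H:chain[blocks]; Y:chain[open] ⇒ blocked
At least one path is unblocked, so d-separation fails.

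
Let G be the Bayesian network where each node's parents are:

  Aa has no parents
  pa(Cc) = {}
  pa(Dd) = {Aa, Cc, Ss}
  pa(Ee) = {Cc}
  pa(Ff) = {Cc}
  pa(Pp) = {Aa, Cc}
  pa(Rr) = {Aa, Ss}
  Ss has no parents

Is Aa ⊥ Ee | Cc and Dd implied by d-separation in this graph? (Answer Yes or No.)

Yes — Aa and Ee are d-separated given {Cc, Dd}.

Enumerating the 3 paths from Aa to Ee and testing each for blocking by {Cc, Dd}:
  1. Aa → Pp ← Cc → Ee — Pp:collider[blocks]; Cc:fork[blocks] ⇒ blocked
  2. Aa → Dd ← Cc → Ee — Dd:collider[open]; Cc:fork[blocks] ⇒ blocked
  3. Aa → Rr ← Ss → Dd ← Cc → Ee — Rr:collider[blocks]; Ss:fork[open]; Dd:collider[open]; Cc:fork[blocks] ⇒ blocked
Every path is blocked, so Aa and Ee are d-separated given {Cc, Dd}.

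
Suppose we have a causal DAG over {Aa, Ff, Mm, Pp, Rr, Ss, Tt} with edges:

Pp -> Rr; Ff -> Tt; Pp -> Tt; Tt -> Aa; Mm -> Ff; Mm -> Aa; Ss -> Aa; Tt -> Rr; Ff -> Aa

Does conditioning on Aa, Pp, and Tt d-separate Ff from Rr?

Yes — Ff and Rr are d-separated given {Aa, Pp, Tt}.

Enumerating the 6 paths from Ff to Rr and testing each for blocking by {Aa, Pp, Tt}:
  1. Ff ← Mm → Aa ← Tt ← Pp → Rr — Mm:fork[open]; Aa:collider[open]; Tt:chain[blocks]; Pp:fork[blocks] ⇒ blocked
  2. Ff ← Mm → Aa ← Tt → Rr — Mm:fork[open]; Aa:collider[open]; Tt:fork[blocks] ⇒ blocked
  3. Ff → Aa ← Tt ← Pp → Rr — Aa:collider[open]; Tt:chain[blocks]; Pp:fork[blocks] ⇒ blocked
  4. Ff → Aa ← Tt → Rr — Aa:collider[open]; Tt:fork[blocks] ⇒ blocked
  5. Ff → Tt ← Pp → Rr — Tt:collider[open]; Pp:fork[blocks] ⇒ blocked
  6. Ff → Tt → Rr — Tt:chain[blocks] ⇒ blocked
Since every path is blocked, d-separation holds.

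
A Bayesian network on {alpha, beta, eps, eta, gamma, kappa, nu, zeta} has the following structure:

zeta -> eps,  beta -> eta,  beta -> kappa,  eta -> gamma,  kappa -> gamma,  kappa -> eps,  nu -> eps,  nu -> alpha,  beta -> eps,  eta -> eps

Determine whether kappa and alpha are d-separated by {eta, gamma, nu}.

There are 5 undirected paths between kappa and alpha; checking each against the conditioning set {eta, gamma, nu}:
Path 1: kappa ← beta → eps ← nu → alpha
  eps is a collider here and neither eps nor any of its descendants is conditioned on, so the collider stays closed — the path is blocked at eps.
Path 2: kappa ← beta → eta → eps ← nu → alpha
  eta is a chain here and eta is conditioned on, so the path is blocked at eta.
Path 3: kappa → eps ← nu → alpha
  eps is a collider here and neither eps nor any of its descendants is conditioned on, so the collider stays closed — the path is blocked at eps.
Path 4: kappa → gamma ← eta ← beta → eps ← nu → alpha
  eta is a chain here and eta is conditioned on, so the path is blocked at eta.
Path 5: kappa → gamma ← eta → eps ← nu → alpha
  eta is a fork here and eta is conditioned on, so the path is blocked at eta.
All paths are blocked; kappa ⊥ alpha | {eta, gamma, nu} holds.

Yes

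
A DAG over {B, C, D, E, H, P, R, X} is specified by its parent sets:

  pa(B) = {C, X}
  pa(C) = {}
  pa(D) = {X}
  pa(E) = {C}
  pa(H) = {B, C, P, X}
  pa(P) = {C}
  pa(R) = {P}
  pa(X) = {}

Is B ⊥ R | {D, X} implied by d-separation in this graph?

We examine all 6 paths between B and R:
Path 1: B ← C → H ← P → R
  H is a collider here and neither H nor any of its descendants is conditioned on, so the collider stays closed — the path is blocked at H.
Path 2: B ← C → P → R
  C is a fork and C is not conditioned on; P is a chain and P is not conditioned on — no node blocks this path, so it is active.
Path 3: B → H ← C → P → R
  H is a collider here and neither H nor any of its descendants is conditioned on, so the collider stays closed — the path is blocked at H.
Path 4: B → H ← P → R
  H is a collider here and neither H nor any of its descendants is conditioned on, so the collider stays closed — the path is blocked at H.
Path 5: B ← X → H ← C → P → R
  X is a fork here and X is conditioned on, so the path is blocked at X.
Path 6: B ← X → H ← P → R
  X is a fork here and X is conditioned on, so the path is blocked at X.
Because an active path exists, B and R are not d-separated.

No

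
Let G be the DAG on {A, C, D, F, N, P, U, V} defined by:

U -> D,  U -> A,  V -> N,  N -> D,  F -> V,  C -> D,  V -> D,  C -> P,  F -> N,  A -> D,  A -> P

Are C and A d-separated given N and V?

Yes

We examine all 3 paths between C and A:
Path 1: C → P ← A
  P is a collider here and neither P nor any of its descendants is conditioned on, so the collider stays closed — the path is blocked at P.
Path 2: C → D ← U → A
  D is a collider here and neither D nor any of its descendants is conditioned on, so the collider stays closed — the path is blocked at D.
Path 3: C → D ← A
  D is a collider here and neither D nor any of its descendants is conditioned on, so the collider stays closed — the path is blocked at D.
Every path is blocked, so C and A are d-separated given {N, V}.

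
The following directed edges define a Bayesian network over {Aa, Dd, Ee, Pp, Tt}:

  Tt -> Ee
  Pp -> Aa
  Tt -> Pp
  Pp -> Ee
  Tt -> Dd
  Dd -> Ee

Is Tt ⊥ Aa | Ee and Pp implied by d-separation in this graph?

There are 3 undirected paths between Tt and Aa; checking each against the conditioning set {Ee, Pp}:
Path 1: Tt → Ee ← Pp → Aa
  Pp is a fork here and Pp is conditioned on, so the path is blocked at Pp.
Path 2: Tt → Pp → Aa
  Pp is a chain here and Pp is conditioned on, so the path is blocked at Pp.
Path 3: Tt → Dd → Ee ← Pp → Aa
  Pp is a fork here and Pp is conditioned on, so the path is blocked at Pp.
All paths are blocked; Tt ⊥ Aa | {Ee, Pp} holds.

Yes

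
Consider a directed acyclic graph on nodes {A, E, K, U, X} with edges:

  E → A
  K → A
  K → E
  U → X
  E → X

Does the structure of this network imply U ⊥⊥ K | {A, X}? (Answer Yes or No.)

2 paths connect U and K; each must be blocked for d-separation to hold:
Path 1: U → X ← E → A ← K
  X is a collider and X is conditioned on, which opens it; E is a fork and E is not conditioned on; A is a collider and A is conditioned on, which opens it — no node blocks this path, so it is active.
Path 2: U → X ← E ← K
  X is a collider and X is conditioned on, which opens it; E is a chain and E is not conditioned on — no node blocks this path, so it is active.
Since the path U → X ← E → A ← K is active, U and K are not d-separated given {A, X}.

No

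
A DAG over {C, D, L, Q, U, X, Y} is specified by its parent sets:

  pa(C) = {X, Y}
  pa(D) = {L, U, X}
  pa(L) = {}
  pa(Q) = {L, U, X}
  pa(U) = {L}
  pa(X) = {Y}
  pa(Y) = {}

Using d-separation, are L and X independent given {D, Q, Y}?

There are 6 undirected paths between L and X; checking each against the conditioning set {D, Q, Y}:
  1. L → U → Q ← X — U:chain[open]; Q:collider[open] ⇒ active
  2. L → U → D ← X — U:chain[open]; D:collider[open] ⇒ active
  3. L → Q ← X — Q:collider[open] ⇒ active
  4. L → Q ← U → D ← X — Q:collider[open]; U:fork[open]; D:collider[open] ⇒ active
  5. L → D ← X — D:collider[open] ⇒ active
  6. L → D ← U → Q ← X — D:collider[open]; U:fork[open]; Q:collider[open] ⇒ active
At least one path is unblocked, so d-separation fails.

No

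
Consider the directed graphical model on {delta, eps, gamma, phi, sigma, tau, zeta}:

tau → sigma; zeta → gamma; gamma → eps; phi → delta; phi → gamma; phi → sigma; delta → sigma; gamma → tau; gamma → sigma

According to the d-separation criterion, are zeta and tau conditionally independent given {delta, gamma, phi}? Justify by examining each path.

Enumerating the 4 paths from zeta to tau and testing each for blocking by {delta, gamma, phi}:
  1. zeta → gamma ← phi → delta → sigma ← tau — gamma:collider[open]; phi:fork[blocks]; delta:chain[blocks]; sigma:collider[blocks] ⇒ blocked
  2. zeta → gamma ← phi → sigma ← tau — gamma:collider[open]; phi:fork[blocks]; sigma:collider[blocks] ⇒ blocked
  3. zeta → gamma → tau — gamma:chain[blocks] ⇒ blocked
  4. zeta → gamma → sigma ← tau — gamma:chain[blocks]; sigma:collider[blocks] ⇒ blocked
All paths are blocked; zeta ⊥ tau | {delta, gamma, phi} holds.

Yes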